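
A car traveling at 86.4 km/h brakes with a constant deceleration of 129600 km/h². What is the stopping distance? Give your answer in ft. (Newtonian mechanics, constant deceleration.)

v₀ = 86.4 km/h × 0.2777777777777778 = 24.0 m/s
a = 129600 km/h² × 7.716049382716049e-05 = 10.0 m/s²
d = v₀² / (2a) = 24.0² / (2 × 10.0) = 576.0 / 20.0 = 28.8 m
d = 28.8 m / 0.3048 = 94.49 ft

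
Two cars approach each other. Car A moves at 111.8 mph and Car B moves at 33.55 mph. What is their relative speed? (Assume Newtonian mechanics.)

v_rel = v_A + v_B = 111.8 + 33.55 = 145.35 mph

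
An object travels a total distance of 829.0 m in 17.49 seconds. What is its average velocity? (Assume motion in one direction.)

v_avg = Δd / Δt = 829.0 / 17.49 = 47.4 m/s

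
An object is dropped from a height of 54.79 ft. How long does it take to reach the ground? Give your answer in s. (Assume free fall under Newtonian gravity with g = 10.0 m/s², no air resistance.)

h = 54.79 ft × 0.3048 = 16.7 m
t = √(2h/g) = √(2 × 16.7 / 10.0) = 1.828 s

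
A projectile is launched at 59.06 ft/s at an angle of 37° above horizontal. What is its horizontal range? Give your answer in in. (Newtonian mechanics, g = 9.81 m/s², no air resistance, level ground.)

v₀ = 59.06 ft/s × 0.3048 = 18.0015 m/s
R = v₀² × sin(2θ) / g = 18.0015² × sin(2 × 37°) / 9.81 = 324.054 × 0.961262 / 9.81 = 31.7534 m
R = 31.7534 m / 0.0254 = 1250 in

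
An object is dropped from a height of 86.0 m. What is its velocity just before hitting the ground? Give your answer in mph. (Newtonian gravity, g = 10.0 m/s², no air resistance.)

v = √(2gh) = √(2 × 10.0 × 86.0) = 41.4729 m/s
v = 41.4729 m/s / 0.44704 = 92.77 mph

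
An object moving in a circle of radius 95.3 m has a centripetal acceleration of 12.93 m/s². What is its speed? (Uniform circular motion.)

v = √(a_c × r) = √(12.93 × 95.3) = 35.1 m/s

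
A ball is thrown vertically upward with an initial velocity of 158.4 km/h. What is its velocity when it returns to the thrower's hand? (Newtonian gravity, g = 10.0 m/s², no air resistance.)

By conservation of energy (no air resistance), the ball returns to the throw height with the same speed as launch, but directed downward.
|v_ground| = v₀ = 158.4 km/h
v_ground = 158.4 km/h (downward)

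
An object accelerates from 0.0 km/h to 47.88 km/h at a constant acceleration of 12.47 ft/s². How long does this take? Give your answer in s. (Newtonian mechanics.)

v₀ = 0.0 km/h × 0.2777777777777778 = 0.0 m/s
v = 47.88 km/h × 0.2777777777777778 = 13.3 m/s
a = 12.47 ft/s² × 0.3048 = 3.80086 m/s²
t = (v - v₀) / a = (13.3 - 0.0) / 3.80086 = 3.499 s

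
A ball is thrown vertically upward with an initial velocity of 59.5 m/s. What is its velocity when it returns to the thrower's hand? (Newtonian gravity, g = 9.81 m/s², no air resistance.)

By conservation of energy (no air resistance), the ball returns to the throw height with the same speed as launch, but directed downward.
|v_ground| = v₀ = 59.5 m/s
v_ground = 59.5 m/s (downward)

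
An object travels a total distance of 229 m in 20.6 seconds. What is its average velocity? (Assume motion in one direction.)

v_avg = Δd / Δt = 229 / 20.6 = 11.12 m/s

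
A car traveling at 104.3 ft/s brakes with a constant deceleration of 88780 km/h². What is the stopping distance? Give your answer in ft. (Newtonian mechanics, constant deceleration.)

v₀ = 104.3 ft/s × 0.3048 = 31.7906 m/s
a = 88780 km/h² × 7.716049382716049e-05 = 6.85031 m/s²
d = v₀² / (2a) = 31.7906² / (2 × 6.85031) = 1010.64 / 13.7006 = 73.7661 m
d = 73.7661 m / 0.3048 = 242.0 ft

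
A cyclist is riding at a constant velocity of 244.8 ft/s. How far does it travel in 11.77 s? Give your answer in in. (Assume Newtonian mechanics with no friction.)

v = 244.8 ft/s × 0.3048 = 74.615 m/s
d = v × t = 74.615 × 11.77 = 878.219 m
d = 878.219 m / 0.0254 = 34580 in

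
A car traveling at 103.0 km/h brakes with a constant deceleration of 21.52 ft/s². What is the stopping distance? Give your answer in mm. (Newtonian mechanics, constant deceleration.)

v₀ = 103.0 km/h × 0.2777777777777778 = 28.6111 m/s
a = 21.52 ft/s² × 0.3048 = 6.5593 m/s²
d = v₀² / (2a) = 28.6111² / (2 × 6.5593) = 818.595 / 13.1186 = 62.3996 m
d = 62.3996 m / 0.001 = 62400 mm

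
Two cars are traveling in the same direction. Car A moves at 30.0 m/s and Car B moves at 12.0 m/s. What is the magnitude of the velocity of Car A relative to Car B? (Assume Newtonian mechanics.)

v_rel = |v_A - v_B| = |30.0 - 12.0| = 18.0 m/s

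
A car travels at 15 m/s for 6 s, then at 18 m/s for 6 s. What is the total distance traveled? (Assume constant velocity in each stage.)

d₁ = v₁t₁ = 15 × 6 = 90 m
d₂ = v₂t₂ = 18 × 6 = 108 m
d_total = 90 + 108 = 198 m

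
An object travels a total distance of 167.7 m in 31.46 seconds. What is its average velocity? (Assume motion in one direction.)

v_avg = Δd / Δt = 167.7 / 31.46 = 5.33 m/s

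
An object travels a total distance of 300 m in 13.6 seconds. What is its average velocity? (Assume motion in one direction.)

v_avg = Δd / Δt = 300 / 13.6 = 22.06 m/s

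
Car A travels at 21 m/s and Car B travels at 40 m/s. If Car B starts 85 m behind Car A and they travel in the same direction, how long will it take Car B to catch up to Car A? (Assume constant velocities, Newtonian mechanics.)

Relative speed: v_rel = 40 - 21 = 19 m/s
Time to catch: t = d₀/v_rel = 85/19 = 4.47 s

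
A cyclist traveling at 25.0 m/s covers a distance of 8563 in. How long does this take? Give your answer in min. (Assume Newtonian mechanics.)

d = 8563 in × 0.0254 = 217.5 m
t = d / v = 217.5 / 25.0 = 8.7 s
t = 8.7 s / 60.0 = 0.145 min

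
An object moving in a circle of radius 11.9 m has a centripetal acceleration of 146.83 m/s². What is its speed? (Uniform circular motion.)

v = √(a_c × r) = √(146.83 × 11.9) = 41.8 m/s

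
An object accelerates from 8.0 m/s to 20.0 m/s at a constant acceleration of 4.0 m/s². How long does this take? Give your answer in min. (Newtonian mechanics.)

t = (v - v₀) / a = (20.0 - 8.0) / 4.0 = 3.0 s
t = 3.0 s / 60.0 = 0.05 min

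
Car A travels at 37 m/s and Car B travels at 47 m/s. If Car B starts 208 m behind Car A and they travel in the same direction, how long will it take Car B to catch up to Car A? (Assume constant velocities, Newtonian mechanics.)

Relative speed: v_rel = 47 - 37 = 10 m/s
Time to catch: t = d₀/v_rel = 208/10 = 20.8 s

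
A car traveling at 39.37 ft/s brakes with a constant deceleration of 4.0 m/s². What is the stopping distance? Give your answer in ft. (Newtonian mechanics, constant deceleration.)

v₀ = 39.37 ft/s × 0.3048 = 11.99998 m/s
d = v₀² / (2a) = 11.99998² / (2 × 4.0) = 143.9995 / 8.0 = 17.99994 m
d = 17.99994 m / 0.3048 = 59.05 ft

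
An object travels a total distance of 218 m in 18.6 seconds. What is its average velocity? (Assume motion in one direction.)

v_avg = Δd / Δt = 218 / 18.6 = 11.72 m/s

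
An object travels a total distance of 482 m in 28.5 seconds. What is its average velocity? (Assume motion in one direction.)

v_avg = Δd / Δt = 482 / 28.5 = 16.91 m/s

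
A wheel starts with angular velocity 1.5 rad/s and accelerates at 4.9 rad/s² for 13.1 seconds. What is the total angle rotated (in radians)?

θ = ω₀t + ½αt² = 1.5×13.1 + ½×4.9×13.1² = 440.09 rad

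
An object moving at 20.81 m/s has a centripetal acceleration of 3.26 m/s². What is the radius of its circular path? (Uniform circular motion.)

r = v²/a_c = 20.81²/3.26 = 132.84 m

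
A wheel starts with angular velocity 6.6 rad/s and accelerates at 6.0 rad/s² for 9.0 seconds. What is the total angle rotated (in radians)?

θ = ω₀t + ½αt² = 6.6×9.0 + ½×6.0×9.0² = 302.4 rad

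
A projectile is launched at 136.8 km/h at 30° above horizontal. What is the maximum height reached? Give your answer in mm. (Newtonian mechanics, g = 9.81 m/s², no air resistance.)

v₀ = 136.8 km/h × 0.2777777777777778 = 38.0 m/s
H = v₀² × sin²(θ) / (2g) = 38.0² × sin(30°)² / (2 × 9.81) = 1444.0 × 0.25 / 19.62 = 18.3996 m
H = 18.3996 m / 0.001 = 18400 mm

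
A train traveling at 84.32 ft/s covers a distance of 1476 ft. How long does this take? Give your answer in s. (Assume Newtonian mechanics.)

d = 1476 ft × 0.3048 = 449.885 m
v = 84.32 ft/s × 0.3048 = 25.7007 m/s
t = d / v = 449.885 / 25.7007 = 17.5 s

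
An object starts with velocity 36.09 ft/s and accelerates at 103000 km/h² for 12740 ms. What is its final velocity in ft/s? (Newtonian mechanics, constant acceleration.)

v₀ = 36.09 ft/s × 0.3048 = 11.0002 m/s
a = 103000 km/h² × 7.716049382716049e-05 = 7.94753 m/s²
t = 12740 ms × 0.001 = 12.74 s
v = v₀ + a × t = 11.0002 + 7.94753 × 12.74 = 112.252 m/s
v = 112.252 m/s / 0.3048 = 368.3 ft/s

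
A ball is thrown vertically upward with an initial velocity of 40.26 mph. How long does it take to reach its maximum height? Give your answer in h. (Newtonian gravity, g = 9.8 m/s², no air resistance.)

v₀ = 40.26 mph × 0.44704 = 17.9978 m/s
t_up = v₀ / g = 17.9978 / 9.8 = 1.83651 s
t_up = 1.83651 s / 3600.0 = 0.0005101 h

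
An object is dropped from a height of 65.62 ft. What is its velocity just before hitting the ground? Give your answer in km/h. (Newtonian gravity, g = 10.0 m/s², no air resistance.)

h = 65.62 ft × 0.3048 = 20.001 m
v = √(2gh) = √(2 × 10.0 × 20.001) = 20.0005 m/s
v = 20.0005 m/s / 0.2777777777777778 = 72.0 km/h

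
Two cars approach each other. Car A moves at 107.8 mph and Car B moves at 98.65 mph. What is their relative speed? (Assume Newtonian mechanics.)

v_rel = v_A + v_B = 107.8 + 98.65 = 206.45 mph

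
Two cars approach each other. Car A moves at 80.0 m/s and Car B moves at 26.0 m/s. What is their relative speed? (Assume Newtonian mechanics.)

v_rel = v_A + v_B = 80.0 + 26.0 = 106.0 m/s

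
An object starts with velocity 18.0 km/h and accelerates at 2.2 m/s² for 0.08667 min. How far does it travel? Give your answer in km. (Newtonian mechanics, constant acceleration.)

v₀ = 18.0 km/h × 0.2777777777777778 = 5.0 m/s
t = 0.08667 min × 60.0 = 5.2002 s
d = v₀ × t + ½ × a × t² = 5.0 × 5.2002 + 0.5 × 2.2 × 5.2002² = 55.7473 m
d = 55.7473 m / 1000.0 = 0.05575 km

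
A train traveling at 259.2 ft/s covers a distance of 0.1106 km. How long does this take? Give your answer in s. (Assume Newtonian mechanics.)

d = 0.1106 km × 1000.0 = 110.6 m
v = 259.2 ft/s × 0.3048 = 79.0042 m/s
t = d / v = 110.6 / 79.0042 = 1.4 s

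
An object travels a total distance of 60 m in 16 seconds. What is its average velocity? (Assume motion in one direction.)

v_avg = Δd / Δt = 60 / 16 = 3.75 m/s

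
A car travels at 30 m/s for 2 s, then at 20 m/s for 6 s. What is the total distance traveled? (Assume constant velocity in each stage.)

d₁ = v₁t₁ = 30 × 2 = 60 m
d₂ = v₂t₂ = 20 × 6 = 120 m
d_total = 60 + 120 = 180 m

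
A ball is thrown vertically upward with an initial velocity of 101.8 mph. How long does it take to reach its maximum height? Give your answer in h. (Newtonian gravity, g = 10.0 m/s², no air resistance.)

v₀ = 101.8 mph × 0.44704 = 45.5087 m/s
t_up = v₀ / g = 45.5087 / 10.0 = 4.55087 s
t_up = 4.55087 s / 3600.0 = 0.001264 h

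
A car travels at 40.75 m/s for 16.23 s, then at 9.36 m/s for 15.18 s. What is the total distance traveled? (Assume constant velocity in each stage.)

d₁ = v₁t₁ = 40.75 × 16.23 = 661.3725 m
d₂ = v₂t₂ = 9.36 × 15.18 = 142.0848 m
d_total = 661.3725 + 142.0848 = 803.46 m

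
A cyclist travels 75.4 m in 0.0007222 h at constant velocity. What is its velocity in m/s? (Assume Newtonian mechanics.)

t = 0.0007222 h × 3600.0 = 2.59992 s
v = d / t = 75.4 / 2.59992 = 29.0 m/s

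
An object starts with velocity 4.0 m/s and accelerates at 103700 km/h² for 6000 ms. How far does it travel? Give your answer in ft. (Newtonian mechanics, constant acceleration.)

a = 103700 km/h² × 7.716049382716049e-05 = 8.00154 m/s²
t = 6000 ms × 0.001 = 6.0 s
d = v₀ × t + ½ × a × t² = 4.0 × 6.0 + 0.5 × 8.00154 × 6.0² = 168.028 m
d = 168.028 m / 0.3048 = 551.3 ft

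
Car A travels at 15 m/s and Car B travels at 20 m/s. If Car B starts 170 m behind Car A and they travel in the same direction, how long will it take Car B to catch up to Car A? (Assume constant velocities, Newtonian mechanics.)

Relative speed: v_rel = 20 - 15 = 5 m/s
Time to catch: t = d₀/v_rel = 170/5 = 34.0 s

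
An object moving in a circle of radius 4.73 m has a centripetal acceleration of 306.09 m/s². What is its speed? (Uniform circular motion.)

v = √(a_c × r) = √(306.09 × 4.73) = 38.05 m/s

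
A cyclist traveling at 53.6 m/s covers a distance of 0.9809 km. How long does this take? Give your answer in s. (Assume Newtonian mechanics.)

d = 0.9809 km × 1000.0 = 980.9 m
t = d / v = 980.9 / 53.6 = 18.3 s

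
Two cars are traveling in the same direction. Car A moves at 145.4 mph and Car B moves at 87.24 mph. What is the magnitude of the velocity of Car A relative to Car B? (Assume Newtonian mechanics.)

v_rel = |v_A - v_B| = |145.4 - 87.24| = 58.16 mph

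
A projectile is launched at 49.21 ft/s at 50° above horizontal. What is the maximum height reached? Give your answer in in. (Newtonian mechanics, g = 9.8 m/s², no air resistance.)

v₀ = 49.21 ft/s × 0.3048 = 14.9992 m/s
H = v₀² × sin²(θ) / (2g) = 14.9992² × sin(50°)² / (2 × 9.8) = 224.976 × 0.586824 / 19.6 = 6.73578 m
H = 6.73578 m / 0.0254 = 265.2 in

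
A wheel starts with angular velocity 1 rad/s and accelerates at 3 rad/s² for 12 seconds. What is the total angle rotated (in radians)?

θ = ω₀t + ½αt² = 1×12 + ½×3×12² = 228.0 rad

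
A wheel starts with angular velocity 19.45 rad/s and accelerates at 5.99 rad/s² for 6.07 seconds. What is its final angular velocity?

ω = ω₀ + αt = 19.45 + 5.99 × 6.07 = 55.81 rad/s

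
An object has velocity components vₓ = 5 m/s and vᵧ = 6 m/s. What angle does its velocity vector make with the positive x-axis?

θ = arctan(vᵧ/vₓ) = arctan(6/5) = 50.19°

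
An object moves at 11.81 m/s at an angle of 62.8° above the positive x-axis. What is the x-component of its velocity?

vₓ = v cos(θ) = 11.81 × cos(62.8°) = 5.4 m/s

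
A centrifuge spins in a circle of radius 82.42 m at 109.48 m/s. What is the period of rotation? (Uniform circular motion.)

T = 2πr/v = 2π×82.42/109.48 = 4.73 s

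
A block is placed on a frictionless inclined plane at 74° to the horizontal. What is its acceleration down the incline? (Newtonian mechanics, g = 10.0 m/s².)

a = g sin(θ) = 10.0 × sin(74°) = 10.0 × 0.9613 = 9.61 m/s²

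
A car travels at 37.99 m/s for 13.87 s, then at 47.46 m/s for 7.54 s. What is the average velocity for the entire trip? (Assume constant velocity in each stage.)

d₁ = v₁t₁ = 37.99 × 13.87 = 526.9213 m
d₂ = v₂t₂ = 47.46 × 7.54 = 357.8484 m
d_total = 884.7697 m, t_total = 21.41 s
v_avg = d_total/t_total = 884.7697/21.41 = 41.33 m/s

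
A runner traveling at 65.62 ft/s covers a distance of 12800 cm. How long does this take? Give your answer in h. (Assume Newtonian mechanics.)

d = 12800 cm × 0.01 = 128.0 m
v = 65.62 ft/s × 0.3048 = 20.001 m/s
t = d / v = 128.0 / 20.001 = 6.39968 s
t = 6.39968 s / 3600.0 = 0.001778 h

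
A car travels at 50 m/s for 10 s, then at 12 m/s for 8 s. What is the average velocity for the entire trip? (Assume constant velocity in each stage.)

d₁ = v₁t₁ = 50 × 10 = 500 m
d₂ = v₂t₂ = 12 × 8 = 96 m
d_total = 596 m, t_total = 18 s
v_avg = d_total/t_total = 596/18 = 33.11 m/s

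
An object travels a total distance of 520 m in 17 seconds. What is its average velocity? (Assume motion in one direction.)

v_avg = Δd / Δt = 520 / 17 = 30.59 m/s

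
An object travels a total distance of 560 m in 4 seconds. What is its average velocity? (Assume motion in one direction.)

v_avg = Δd / Δt = 560 / 4 = 140.0 m/s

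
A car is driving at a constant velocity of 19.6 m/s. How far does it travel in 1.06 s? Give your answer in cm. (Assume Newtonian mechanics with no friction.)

d = v × t = 19.6 × 1.06 = 20.776 m
d = 20.776 m / 0.01 = 2078 cm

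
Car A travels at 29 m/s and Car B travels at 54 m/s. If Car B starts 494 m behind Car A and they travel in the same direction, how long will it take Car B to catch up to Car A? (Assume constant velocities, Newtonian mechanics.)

Relative speed: v_rel = 54 - 29 = 25 m/s
Time to catch: t = d₀/v_rel = 494/25 = 19.76 s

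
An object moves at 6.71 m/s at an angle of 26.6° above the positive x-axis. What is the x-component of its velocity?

vₓ = v cos(θ) = 6.71 × cos(26.6°) = 6.0 m/s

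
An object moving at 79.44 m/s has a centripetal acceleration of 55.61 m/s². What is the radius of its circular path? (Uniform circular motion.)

r = v²/a_c = 79.44²/55.61 = 113.48 m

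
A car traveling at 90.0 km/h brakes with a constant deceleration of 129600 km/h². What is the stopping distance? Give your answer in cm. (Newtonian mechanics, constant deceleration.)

v₀ = 90.0 km/h × 0.2777777777777778 = 25.0 m/s
a = 129600 km/h² × 7.716049382716049e-05 = 10.0 m/s²
d = v₀² / (2a) = 25.0² / (2 × 10.0) = 625.0 / 20.0 = 31.25 m
d = 31.25 m / 0.01 = 3125 cm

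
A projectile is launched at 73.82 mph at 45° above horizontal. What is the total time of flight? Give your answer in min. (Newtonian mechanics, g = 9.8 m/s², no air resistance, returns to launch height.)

v₀ = 73.82 mph × 0.44704 = 33.0005 m/s
T = 2 × v₀ × sin(θ) / g = 2 × 33.0005 × sin(45°) / 9.8 = 2 × 33.0005 × 0.707107 / 9.8 = 4.76222 s
T = 4.76222 s / 60.0 = 0.07937 min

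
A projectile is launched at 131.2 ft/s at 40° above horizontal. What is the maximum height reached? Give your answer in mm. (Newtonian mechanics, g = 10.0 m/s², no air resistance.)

v₀ = 131.2 ft/s × 0.3048 = 39.9898 m/s
H = v₀² × sin²(θ) / (2g) = 39.9898² × sin(40°)² / (2 × 10.0) = 1599.18 × 0.413176 / 20.0 = 33.0371 m
H = 33.0371 m / 0.001 = 33040 mm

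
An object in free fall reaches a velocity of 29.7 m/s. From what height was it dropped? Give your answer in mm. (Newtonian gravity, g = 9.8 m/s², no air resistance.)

h = v² / (2g) = 29.7² / (2 × 9.8) = 45.0046 m
h = 45.0046 m / 0.001 = 45000 mm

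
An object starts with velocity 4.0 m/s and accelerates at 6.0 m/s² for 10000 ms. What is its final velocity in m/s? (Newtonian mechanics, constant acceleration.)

t = 10000 ms × 0.001 = 10.0 s
v = v₀ + a × t = 4.0 + 6.0 × 10.0 = 64.0 m/s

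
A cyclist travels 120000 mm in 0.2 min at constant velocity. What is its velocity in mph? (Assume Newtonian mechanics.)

d = 120000 mm × 0.001 = 120.0 m
t = 0.2 min × 60.0 = 12.0 s
v = d / t = 120.0 / 12.0 = 10.0 m/s
v = 10.0 m/s / 0.44704 = 22.37 mph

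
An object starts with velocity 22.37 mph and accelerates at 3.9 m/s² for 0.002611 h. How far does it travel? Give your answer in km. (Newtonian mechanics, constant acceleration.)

v₀ = 22.37 mph × 0.44704 = 10.0003 m/s
t = 0.002611 h × 3600.0 = 9.3996 s
d = v₀ × t + ½ × a × t² = 10.0003 × 9.3996 + 0.5 × 3.9 × 9.3996² = 266.286 m
d = 266.286 m / 1000.0 = 0.2663 km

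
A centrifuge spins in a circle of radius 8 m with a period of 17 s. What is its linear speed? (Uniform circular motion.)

v = 2πr/T = 2π×8/17 = 2.96 m/s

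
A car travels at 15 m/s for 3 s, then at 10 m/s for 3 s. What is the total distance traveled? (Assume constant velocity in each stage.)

d₁ = v₁t₁ = 15 × 3 = 45 m
d₂ = v₂t₂ = 10 × 3 = 30 m
d_total = 45 + 30 = 75 m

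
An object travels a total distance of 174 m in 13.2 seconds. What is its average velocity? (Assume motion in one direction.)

v_avg = Δd / Δt = 174 / 13.2 = 13.18 m/s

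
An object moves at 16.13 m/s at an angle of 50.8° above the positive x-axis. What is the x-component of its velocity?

vₓ = v cos(θ) = 16.13 × cos(50.8°) = 10.19 m/s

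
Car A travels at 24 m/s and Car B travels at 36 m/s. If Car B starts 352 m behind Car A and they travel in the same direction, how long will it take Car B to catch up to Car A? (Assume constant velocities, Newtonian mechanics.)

Relative speed: v_rel = 36 - 24 = 12 m/s
Time to catch: t = d₀/v_rel = 352/12 = 29.33 s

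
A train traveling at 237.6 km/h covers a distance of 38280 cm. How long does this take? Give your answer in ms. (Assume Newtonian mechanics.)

d = 38280 cm × 0.01 = 382.8 m
v = 237.6 km/h × 0.2777777777777778 = 66.0 m/s
t = d / v = 382.8 / 66.0 = 5.8 s
t = 5.8 s / 0.001 = 5800 ms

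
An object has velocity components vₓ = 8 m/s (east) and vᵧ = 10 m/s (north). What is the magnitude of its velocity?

|v| = √(vₓ² + vᵧ²) = √(8² + 10²) = √(164) = 12.81 m/s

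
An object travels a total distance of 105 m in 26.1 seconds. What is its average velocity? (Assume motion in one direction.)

v_avg = Δd / Δt = 105 / 26.1 = 4.02 m/s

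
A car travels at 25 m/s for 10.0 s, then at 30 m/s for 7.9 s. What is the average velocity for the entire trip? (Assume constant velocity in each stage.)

d₁ = v₁t₁ = 25 × 10.0 = 250.0 m
d₂ = v₂t₂ = 30 × 7.9 = 237.0 m
d_total = 487.0 m, t_total = 17.9 s
v_avg = d_total/t_total = 487.0/17.9 = 27.21 m/s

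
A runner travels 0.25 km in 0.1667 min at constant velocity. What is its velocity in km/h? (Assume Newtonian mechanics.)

d = 0.25 km × 1000.0 = 250.0 m
t = 0.1667 min × 60.0 = 10.002 s
v = d / t = 250.0 / 10.002 = 24.995 m/s
v = 24.995 m/s / 0.2777777777777778 = 89.98 km/h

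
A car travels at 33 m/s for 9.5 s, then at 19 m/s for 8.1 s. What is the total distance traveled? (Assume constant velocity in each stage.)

d₁ = v₁t₁ = 33 × 9.5 = 313.5 m
d₂ = v₂t₂ = 19 × 8.1 = 153.9 m
d_total = 313.5 + 153.9 = 467.4 m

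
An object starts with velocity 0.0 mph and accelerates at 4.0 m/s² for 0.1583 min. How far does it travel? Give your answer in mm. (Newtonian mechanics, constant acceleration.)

v₀ = 0.0 mph × 0.44704 = 0.0 m/s
t = 0.1583 min × 60.0 = 9.498 s
d = v₀ × t + ½ × a × t² = 0.0 × 9.498 + 0.5 × 4.0 × 9.498² = 180.424 m
d = 180.424 m / 0.001 = 180400 mm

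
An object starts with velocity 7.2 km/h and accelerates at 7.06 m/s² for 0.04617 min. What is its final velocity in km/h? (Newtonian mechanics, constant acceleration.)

v₀ = 7.2 km/h × 0.2777777777777778 = 2.0 m/s
t = 0.04617 min × 60.0 = 2.7702 s
v = v₀ + a × t = 2.0 + 7.06 × 2.7702 = 21.5576 m/s
v = 21.5576 m/s / 0.2777777777777778 = 77.61 km/h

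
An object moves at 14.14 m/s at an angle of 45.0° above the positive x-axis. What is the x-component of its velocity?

vₓ = v cos(θ) = 14.14 × cos(45.0°) = 10.0 m/s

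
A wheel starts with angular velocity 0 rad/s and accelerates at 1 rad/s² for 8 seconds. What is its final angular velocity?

ω = ω₀ + αt = 0 + 1 × 8 = 8 rad/s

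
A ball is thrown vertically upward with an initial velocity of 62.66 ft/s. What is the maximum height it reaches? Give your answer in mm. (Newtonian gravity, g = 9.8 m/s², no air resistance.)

v₀ = 62.66 ft/s × 0.3048 = 19.0988 m/s
h_max = v₀² / (2g) = 19.0988² / (2 × 9.8) = 364.764 / 19.6 = 18.6104 m
h_max = 18.6104 m / 0.001 = 18610 mm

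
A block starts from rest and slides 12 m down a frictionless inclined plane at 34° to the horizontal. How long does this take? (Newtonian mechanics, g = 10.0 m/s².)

a = g sin(θ) = 10.0 × sin(34°) = 5.5919 m/s²
t = √(2d/a) = √(2 × 12 / 5.5919) = 2.07 s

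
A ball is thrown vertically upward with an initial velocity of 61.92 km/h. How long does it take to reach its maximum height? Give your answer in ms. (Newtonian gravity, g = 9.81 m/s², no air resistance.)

v₀ = 61.92 km/h × 0.2777777777777778 = 17.2 m/s
t_up = v₀ / g = 17.2 / 9.81 = 1.75331 s
t_up = 1.75331 s / 0.001 = 1753 ms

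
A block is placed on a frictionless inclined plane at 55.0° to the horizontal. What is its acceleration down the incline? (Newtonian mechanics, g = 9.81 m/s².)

a = g sin(θ) = 9.81 × sin(55.0°) = 9.81 × 0.8192 = 8.04 m/s²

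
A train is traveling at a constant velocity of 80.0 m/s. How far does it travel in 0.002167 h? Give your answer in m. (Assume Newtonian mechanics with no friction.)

t = 0.002167 h × 3600.0 = 7.8012 s
d = v × t = 80.0 × 7.8012 = 624.1 m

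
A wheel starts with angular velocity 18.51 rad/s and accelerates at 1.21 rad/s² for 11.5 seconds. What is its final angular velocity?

ω = ω₀ + αt = 18.51 + 1.21 × 11.5 = 32.42 rad/s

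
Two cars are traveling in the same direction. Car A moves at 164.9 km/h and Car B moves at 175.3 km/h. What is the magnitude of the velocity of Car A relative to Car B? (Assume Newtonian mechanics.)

v_rel = |v_A - v_B| = |164.9 - 175.3| = 10.4 km/h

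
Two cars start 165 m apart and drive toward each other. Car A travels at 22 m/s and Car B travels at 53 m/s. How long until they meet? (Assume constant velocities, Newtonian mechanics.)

Combined speed: v_combined = 22 + 53 = 75 m/s
Time to meet: t = d/v_combined = 165/75 = 2.2 s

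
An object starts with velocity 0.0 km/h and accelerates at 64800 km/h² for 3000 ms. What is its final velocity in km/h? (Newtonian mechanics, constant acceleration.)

v₀ = 0.0 km/h × 0.2777777777777778 = 0.0 m/s
a = 64800 km/h² × 7.716049382716049e-05 = 5.0 m/s²
t = 3000 ms × 0.001 = 3.0 s
v = v₀ + a × t = 0.0 + 5.0 × 3.0 = 15.0 m/s
v = 15.0 m/s / 0.2777777777777778 = 54.0 km/h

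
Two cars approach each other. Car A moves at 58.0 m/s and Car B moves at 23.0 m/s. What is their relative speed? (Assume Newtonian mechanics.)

v_rel = v_A + v_B = 58.0 + 23.0 = 81.0 m/s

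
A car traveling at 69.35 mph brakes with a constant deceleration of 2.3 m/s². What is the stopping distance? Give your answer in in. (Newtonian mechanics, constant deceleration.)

v₀ = 69.35 mph × 0.44704 = 31.0022 m/s
d = v₀² / (2a) = 31.0022² / (2 × 2.3) = 961.136 / 4.6 = 208.943 m
d = 208.943 m / 0.0254 = 8226 in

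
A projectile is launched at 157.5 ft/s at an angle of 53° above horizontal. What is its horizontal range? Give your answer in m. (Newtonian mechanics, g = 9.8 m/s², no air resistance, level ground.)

v₀ = 157.5 ft/s × 0.3048 = 48.006 m/s
R = v₀² × sin(2θ) / g = 48.006² × sin(2 × 53°) / 9.8 = 2304.58 × 0.961262 / 9.8 = 226.1 m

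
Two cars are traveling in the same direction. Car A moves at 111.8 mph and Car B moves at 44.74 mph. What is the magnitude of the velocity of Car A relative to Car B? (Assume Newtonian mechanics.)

v_rel = |v_A - v_B| = |111.8 - 44.74| = 67.06 mph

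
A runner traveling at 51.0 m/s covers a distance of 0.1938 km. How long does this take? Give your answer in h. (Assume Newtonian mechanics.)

d = 0.1938 km × 1000.0 = 193.8 m
t = d / v = 193.8 / 51.0 = 3.8 s
t = 3.8 s / 3600.0 = 0.001056 h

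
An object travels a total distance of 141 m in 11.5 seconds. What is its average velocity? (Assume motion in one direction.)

v_avg = Δd / Δt = 141 / 11.5 = 12.26 m/s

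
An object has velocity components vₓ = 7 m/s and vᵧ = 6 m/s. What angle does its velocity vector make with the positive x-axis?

θ = arctan(vᵧ/vₓ) = arctan(6/7) = 40.6°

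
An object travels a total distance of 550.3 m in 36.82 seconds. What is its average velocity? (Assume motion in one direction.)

v_avg = Δd / Δt = 550.3 / 36.82 = 14.95 m/s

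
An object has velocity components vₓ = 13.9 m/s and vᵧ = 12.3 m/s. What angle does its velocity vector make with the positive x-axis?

θ = arctan(vᵧ/vₓ) = arctan(12.3/13.9) = 41.51°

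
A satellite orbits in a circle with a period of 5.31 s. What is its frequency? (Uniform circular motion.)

f = 1/T = 1/5.31 = 0.1883 Hz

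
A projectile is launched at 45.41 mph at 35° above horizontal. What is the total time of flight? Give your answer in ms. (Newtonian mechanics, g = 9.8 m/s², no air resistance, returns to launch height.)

v₀ = 45.41 mph × 0.44704 = 20.3001 m/s
T = 2 × v₀ × sin(θ) / g = 2 × 20.3001 × sin(35°) / 9.8 = 2 × 20.3001 × 0.573576 / 9.8 = 2.37626 s
T = 2.37626 s / 0.001 = 2376 ms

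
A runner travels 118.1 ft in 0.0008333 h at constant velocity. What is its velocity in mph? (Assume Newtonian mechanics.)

d = 118.1 ft × 0.3048 = 35.9969 m
t = 0.0008333 h × 3600.0 = 2.99988 s
v = d / t = 35.9969 / 2.99988 = 11.9994 m/s
v = 11.9994 m/s / 0.44704 = 26.84 mph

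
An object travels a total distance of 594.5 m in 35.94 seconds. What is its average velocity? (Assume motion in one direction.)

v_avg = Δd / Δt = 594.5 / 35.94 = 16.54 m/s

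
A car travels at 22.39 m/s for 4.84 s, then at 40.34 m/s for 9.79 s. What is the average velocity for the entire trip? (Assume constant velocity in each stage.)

d₁ = v₁t₁ = 22.39 × 4.84 = 108.3676 m
d₂ = v₂t₂ = 40.34 × 9.79 = 394.9286 m
d_total = 503.2962 m, t_total = 14.63 s
v_avg = d_total/t_total = 503.2962/14.63 = 34.4 m/s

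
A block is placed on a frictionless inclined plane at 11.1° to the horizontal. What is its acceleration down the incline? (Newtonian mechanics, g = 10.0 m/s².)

a = g sin(θ) = 10.0 × sin(11.1°) = 10.0 × 0.1925 = 1.93 m/s²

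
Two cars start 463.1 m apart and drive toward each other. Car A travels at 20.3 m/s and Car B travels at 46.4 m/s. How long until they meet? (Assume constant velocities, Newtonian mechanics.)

Combined speed: v_combined = 20.3 + 46.4 = 66.7 m/s
Time to meet: t = d/v_combined = 463.1/66.7 = 6.94 s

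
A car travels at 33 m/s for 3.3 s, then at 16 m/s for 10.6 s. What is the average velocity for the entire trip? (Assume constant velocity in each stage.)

d₁ = v₁t₁ = 33 × 3.3 = 108.9 m
d₂ = v₂t₂ = 16 × 10.6 = 169.6 m
d_total = 278.5 m, t_total = 13.9 s
v_avg = d_total/t_total = 278.5/13.9 = 20.04 m/s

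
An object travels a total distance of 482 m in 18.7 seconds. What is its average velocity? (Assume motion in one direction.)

v_avg = Δd / Δt = 482 / 18.7 = 25.78 m/s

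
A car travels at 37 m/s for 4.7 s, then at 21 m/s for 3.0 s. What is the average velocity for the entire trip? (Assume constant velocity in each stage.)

d₁ = v₁t₁ = 37 × 4.7 = 173.9 m
d₂ = v₂t₂ = 21 × 3.0 = 63.0 m
d_total = 236.9 m, t_total = 7.7 s
v_avg = d_total/t_total = 236.9/7.7 = 30.77 m/s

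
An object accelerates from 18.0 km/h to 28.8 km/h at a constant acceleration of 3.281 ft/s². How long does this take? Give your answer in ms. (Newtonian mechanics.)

v₀ = 18.0 km/h × 0.2777777777777778 = 5.0 m/s
v = 28.8 km/h × 0.2777777777777778 = 8.0 m/s
a = 3.281 ft/s² × 0.3048 = 1.00005 m/s²
t = (v - v₀) / a = (8.0 - 5.0) / 1.00005 = 2.99985 s
t = 2.99985 s / 0.001 = 3000 ms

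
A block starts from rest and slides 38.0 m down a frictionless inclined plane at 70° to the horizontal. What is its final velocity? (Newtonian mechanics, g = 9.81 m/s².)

a = g sin(θ) = 9.81 × sin(70°) = 9.2184 m/s²
v = √(2ad) = √(2 × 9.2184 × 38.0) = 26.47 m/s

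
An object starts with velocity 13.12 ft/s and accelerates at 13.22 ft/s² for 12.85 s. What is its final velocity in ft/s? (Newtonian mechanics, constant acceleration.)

v₀ = 13.12 ft/s × 0.3048 = 3.99898 m/s
a = 13.22 ft/s² × 0.3048 = 4.02946 m/s²
v = v₀ + a × t = 3.99898 + 4.02946 × 12.85 = 55.7775 m/s
v = 55.7775 m/s / 0.3048 = 183.0 ft/s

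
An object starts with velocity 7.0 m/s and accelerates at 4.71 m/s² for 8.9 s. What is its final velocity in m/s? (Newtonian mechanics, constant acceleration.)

v = v₀ + a × t = 7.0 + 4.71 × 8.9 = 48.92 m/s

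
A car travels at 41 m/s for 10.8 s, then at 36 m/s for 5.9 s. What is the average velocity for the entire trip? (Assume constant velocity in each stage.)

d₁ = v₁t₁ = 41 × 10.8 = 442.8 m
d₂ = v₂t₂ = 36 × 5.9 = 212.4 m
d_total = 655.2 m, t_total = 16.7 s
v_avg = d_total/t_total = 655.2/16.7 = 39.23 m/s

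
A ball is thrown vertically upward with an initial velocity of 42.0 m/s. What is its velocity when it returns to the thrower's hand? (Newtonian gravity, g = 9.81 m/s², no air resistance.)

By conservation of energy (no air resistance), the ball returns to the throw height with the same speed as launch, but directed downward.
|v_ground| = v₀ = 42.0 m/s
v_ground = 42.0 m/s (downward)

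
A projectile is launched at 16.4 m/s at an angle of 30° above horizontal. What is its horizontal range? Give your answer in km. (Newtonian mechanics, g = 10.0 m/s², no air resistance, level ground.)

R = v₀² × sin(2θ) / g = 16.4² × sin(2 × 30°) / 10.0 = 268.96 × 0.866025 / 10.0 = 23.2926 m
R = 23.2926 m / 1000.0 = 0.02329 km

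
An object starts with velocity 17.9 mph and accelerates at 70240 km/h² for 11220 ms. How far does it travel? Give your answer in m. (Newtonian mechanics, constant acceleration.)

v₀ = 17.9 mph × 0.44704 = 8.00202 m/s
a = 70240 km/h² × 7.716049382716049e-05 = 5.41975 m/s²
t = 11220 ms × 0.001 = 11.22 s
d = v₀ × t + ½ × a × t² = 8.00202 × 11.22 + 0.5 × 5.41975 × 11.22² = 430.9 m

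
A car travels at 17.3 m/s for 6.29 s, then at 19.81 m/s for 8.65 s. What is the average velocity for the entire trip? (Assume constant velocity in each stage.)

d₁ = v₁t₁ = 17.3 × 6.29 = 108.817 m
d₂ = v₂t₂ = 19.81 × 8.65 = 171.3565 m
d_total = 280.1735 m, t_total = 14.94 s
v_avg = d_total/t_total = 280.1735/14.94 = 18.75 m/s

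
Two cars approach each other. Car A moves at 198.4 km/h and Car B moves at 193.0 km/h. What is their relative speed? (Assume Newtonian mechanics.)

v_rel = v_A + v_B = 198.4 + 193.0 = 391.4 km/h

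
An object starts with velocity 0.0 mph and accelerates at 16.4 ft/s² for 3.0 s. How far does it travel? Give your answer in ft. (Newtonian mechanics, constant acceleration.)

v₀ = 0.0 mph × 0.44704 = 0.0 m/s
a = 16.4 ft/s² × 0.3048 = 4.99872 m/s²
d = v₀ × t + ½ × a × t² = 0.0 × 3.0 + 0.5 × 4.99872 × 3.0² = 22.4942 m
d = 22.4942 m / 0.3048 = 73.8 ft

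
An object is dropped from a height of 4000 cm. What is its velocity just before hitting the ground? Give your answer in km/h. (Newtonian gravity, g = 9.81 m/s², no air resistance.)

h = 4000 cm × 0.01 = 40.0 m
v = √(2gh) = √(2 × 9.81 × 40.0) = 28.0143 m/s
v = 28.0143 m/s / 0.2777777777777778 = 100.9 km/h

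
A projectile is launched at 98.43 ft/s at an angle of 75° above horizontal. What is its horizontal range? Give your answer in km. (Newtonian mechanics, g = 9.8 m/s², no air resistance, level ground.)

v₀ = 98.43 ft/s × 0.3048 = 30.0015 m/s
R = v₀² × sin(2θ) / g = 30.0015² × sin(2 × 75°) / 9.8 = 900.09 × 0.5 / 9.8 = 45.923 m
R = 45.923 m / 1000.0 = 0.04592 km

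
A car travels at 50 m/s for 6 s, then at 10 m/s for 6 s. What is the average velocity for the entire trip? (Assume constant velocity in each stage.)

d₁ = v₁t₁ = 50 × 6 = 300 m
d₂ = v₂t₂ = 10 × 6 = 60 m
d_total = 360 m, t_total = 12 s
v_avg = d_total/t_total = 360/12 = 30.0 m/s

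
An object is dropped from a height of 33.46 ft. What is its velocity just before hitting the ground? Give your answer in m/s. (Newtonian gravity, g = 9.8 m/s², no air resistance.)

h = 33.46 ft × 0.3048 = 10.1986 m
v = √(2gh) = √(2 × 9.8 × 10.1986) = 14.14 m/s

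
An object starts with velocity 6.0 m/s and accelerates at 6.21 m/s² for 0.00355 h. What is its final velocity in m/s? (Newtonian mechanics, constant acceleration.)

t = 0.00355 h × 3600.0 = 12.78 s
v = v₀ + a × t = 6.0 + 6.21 × 12.78 = 85.36 m/s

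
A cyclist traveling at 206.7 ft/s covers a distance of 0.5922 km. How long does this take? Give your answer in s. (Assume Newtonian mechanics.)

d = 0.5922 km × 1000.0 = 592.2 m
v = 206.7 ft/s × 0.3048 = 63.0022 m/s
t = d / v = 592.2 / 63.0022 = 9.4 s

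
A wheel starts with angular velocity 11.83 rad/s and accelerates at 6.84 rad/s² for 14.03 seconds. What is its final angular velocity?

ω = ω₀ + αt = 11.83 + 6.84 × 14.03 = 107.8 rad/s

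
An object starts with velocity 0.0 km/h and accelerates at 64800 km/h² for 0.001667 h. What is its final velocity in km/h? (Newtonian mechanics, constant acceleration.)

v₀ = 0.0 km/h × 0.2777777777777778 = 0.0 m/s
a = 64800 km/h² × 7.716049382716049e-05 = 5.0 m/s²
t = 0.001667 h × 3600.0 = 6.0012 s
v = v₀ + a × t = 0.0 + 5.0 × 6.0012 = 30.006 m/s
v = 30.006 m/s / 0.2777777777777778 = 108.0 km/h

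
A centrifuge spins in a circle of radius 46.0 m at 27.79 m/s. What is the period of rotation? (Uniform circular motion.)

T = 2πr/v = 2π×46.0/27.79 = 10.4 s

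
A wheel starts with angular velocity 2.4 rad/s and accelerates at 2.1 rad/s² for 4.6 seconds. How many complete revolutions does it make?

θ = ω₀t + ½αt² = 2.4×4.6 + ½×2.1×4.6² = 33.258 rad
Total revolutions = θ/(2π) = 33.258/(2π) = 5.29
Complete revolutions = ⌊5.29⌋ = 5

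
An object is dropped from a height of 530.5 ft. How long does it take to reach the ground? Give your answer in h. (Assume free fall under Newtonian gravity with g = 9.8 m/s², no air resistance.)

h = 530.5 ft × 0.3048 = 161.696 m
t = √(2h/g) = √(2 × 161.696 / 9.8) = 5.74449 s
t = 5.74449 s / 3600.0 = 0.001596 h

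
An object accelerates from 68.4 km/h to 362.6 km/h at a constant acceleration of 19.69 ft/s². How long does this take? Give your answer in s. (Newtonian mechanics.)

v₀ = 68.4 km/h × 0.2777777777777778 = 19.0 m/s
v = 362.6 km/h × 0.2777777777777778 = 100.722 m/s
a = 19.69 ft/s² × 0.3048 = 6.00151 m/s²
t = (v - v₀) / a = (100.722 - 19.0) / 6.00151 = 13.62 s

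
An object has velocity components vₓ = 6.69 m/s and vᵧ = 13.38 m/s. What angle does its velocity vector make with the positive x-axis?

θ = arctan(vᵧ/vₓ) = arctan(13.38/6.69) = 63.43°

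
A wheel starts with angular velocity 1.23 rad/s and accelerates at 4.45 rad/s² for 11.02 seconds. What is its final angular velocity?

ω = ω₀ + αt = 1.23 + 4.45 × 11.02 = 50.27 rad/s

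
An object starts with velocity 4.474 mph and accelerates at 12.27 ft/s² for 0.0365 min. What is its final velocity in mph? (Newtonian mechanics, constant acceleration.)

v₀ = 4.474 mph × 0.44704 = 2.00006 m/s
a = 12.27 ft/s² × 0.3048 = 3.7399 m/s²
t = 0.0365 min × 60.0 = 2.19 s
v = v₀ + a × t = 2.00006 + 3.7399 × 2.19 = 10.1904 m/s
v = 10.1904 m/s / 0.44704 = 22.8 mph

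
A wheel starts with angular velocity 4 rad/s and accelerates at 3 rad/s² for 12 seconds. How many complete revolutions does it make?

θ = ω₀t + ½αt² = 4×12 + ½×3×12² = 264.0 rad
Total revolutions = θ/(2π) = 264.0/(2π) = 42.02
Complete revolutions = ⌊42.02⌋ = 42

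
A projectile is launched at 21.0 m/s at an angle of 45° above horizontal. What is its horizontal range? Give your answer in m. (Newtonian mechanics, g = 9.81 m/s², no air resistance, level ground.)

R = v₀² × sin(2θ) / g = 21.0² × sin(2 × 45°) / 9.81 = 441.0 × 1.0 / 9.81 = 44.95 m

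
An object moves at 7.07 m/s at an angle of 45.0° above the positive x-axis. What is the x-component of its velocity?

vₓ = v cos(θ) = 7.07 × cos(45.0°) = 5.0 m/s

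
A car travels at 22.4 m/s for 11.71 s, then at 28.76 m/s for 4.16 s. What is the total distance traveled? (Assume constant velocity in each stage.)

d₁ = v₁t₁ = 22.4 × 11.71 = 262.304 m
d₂ = v₂t₂ = 28.76 × 4.16 = 119.6416 m
d_total = 262.304 + 119.6416 = 381.95 m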